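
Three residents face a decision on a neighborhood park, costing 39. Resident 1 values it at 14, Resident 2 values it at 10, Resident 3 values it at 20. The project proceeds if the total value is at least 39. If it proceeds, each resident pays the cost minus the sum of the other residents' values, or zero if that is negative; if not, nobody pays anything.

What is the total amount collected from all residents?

29

Total value 44 ≥ cost 39, so it is built.
Resident 1: others sum to 30; max(0, 39 - 30) = 9.
Resident 2: others sum to 34; max(0, 39 - 34) = 5.
Resident 3: others sum to 24; max(0, 39 - 24) = 15.
Total collected = 9 + 5 + 15 = 29.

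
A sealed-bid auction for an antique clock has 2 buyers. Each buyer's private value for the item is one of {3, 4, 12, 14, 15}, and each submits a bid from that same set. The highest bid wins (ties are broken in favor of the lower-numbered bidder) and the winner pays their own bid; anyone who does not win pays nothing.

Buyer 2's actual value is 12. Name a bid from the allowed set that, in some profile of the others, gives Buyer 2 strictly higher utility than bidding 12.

4

Suppose Buyer 1 bids 3.
Bid 12: wins, pays 12, utility 12 - 12 = 0.
Bid 4: wins, pays 4, utility 12 - 4 = 8.
So bidding 4 beats truth here (8 > 0).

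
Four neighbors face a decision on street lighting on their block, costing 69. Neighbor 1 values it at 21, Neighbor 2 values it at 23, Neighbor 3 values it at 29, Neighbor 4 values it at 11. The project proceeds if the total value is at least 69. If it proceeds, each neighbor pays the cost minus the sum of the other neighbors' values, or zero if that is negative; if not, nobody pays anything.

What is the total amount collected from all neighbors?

28

Total value 84 ≥ cost 69, so it is built.
Neighbor 1: others sum to 63; max(0, 69 - 63) = 6.
Neighbor 2: others sum to 61; max(0, 69 - 61) = 8.
Neighbor 3: others sum to 55; max(0, 69 - 55) = 14.
Neighbor 4: others sum to 73; max(0, 69 - 73) = 0.
Total collected = 6 + 8 + 14 + 0 = 28.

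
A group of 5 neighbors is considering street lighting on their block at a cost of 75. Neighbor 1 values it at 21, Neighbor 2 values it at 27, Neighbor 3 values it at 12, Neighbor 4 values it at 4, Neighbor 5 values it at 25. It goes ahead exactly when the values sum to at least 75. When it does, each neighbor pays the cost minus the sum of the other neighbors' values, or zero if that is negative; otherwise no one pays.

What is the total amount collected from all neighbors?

31

Total value 89 ≥ cost 75, so it is built.
Neighbor 1: others sum to 68; max(0, 75 - 68) = 7.
Neighbor 2: others sum to 62; max(0, 75 - 62) = 13.
Neighbor 3: others sum to 77; max(0, 75 - 77) = 0.
Neighbor 4: others sum to 85; max(0, 75 - 85) = 0.
Neighbor 5: others sum to 64; max(0, 75 - 64) = 11.
Total collected = 7 + 13 + 0 + 0 + 11 = 31.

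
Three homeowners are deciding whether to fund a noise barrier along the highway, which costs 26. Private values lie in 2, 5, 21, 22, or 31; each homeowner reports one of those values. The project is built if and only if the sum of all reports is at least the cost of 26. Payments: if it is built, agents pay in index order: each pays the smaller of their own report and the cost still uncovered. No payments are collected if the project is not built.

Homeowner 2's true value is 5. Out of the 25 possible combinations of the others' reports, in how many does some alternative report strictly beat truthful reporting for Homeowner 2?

Others report (2, 22): truth gives 0; report 2 gives 3 > 0. Violating.
Others report (2, 31): truth gives 0; report 2 gives 3 > 0. Violating.
Others report (5, 21): truth gives 0; report 2 gives 3 > 0. Violating.
Others report (5, 22): truth gives 0; report 2 gives 3 > 0. Violating.
Others report (2, 2): truth gives 0; no alternative beats it.
Others report (2, 5): truth gives 0; no alternative beats it.
(Checking all 25 profiles: 14 have a profitable deviation, 11 do not.)

14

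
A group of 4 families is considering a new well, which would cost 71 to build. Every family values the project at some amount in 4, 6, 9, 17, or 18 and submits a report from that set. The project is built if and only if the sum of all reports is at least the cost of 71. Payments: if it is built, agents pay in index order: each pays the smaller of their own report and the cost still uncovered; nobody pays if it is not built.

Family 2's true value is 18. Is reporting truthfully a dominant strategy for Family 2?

Consider the case where Family 1 reports 18, Family 3 reports 18 and Family 4 reports 18.
Truthful report 18: project built, pays 18, utility 18 - 18 = 0.
Report 17 instead: project built, pays 17, utility 18 - 17 = 1.
Since 1 > 0, reporting 17 is strictly better here, so truthful reporting is not dominant.

No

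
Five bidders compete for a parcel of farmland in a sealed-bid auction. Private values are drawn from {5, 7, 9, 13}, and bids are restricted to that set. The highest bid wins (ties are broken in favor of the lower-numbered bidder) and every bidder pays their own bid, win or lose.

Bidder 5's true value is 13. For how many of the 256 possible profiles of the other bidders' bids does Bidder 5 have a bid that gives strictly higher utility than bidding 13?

Others bid (5, 5, 5, 5): truth gives 0; bid 7 gives 6 > 0. Violating.
Others bid (5, 5, 5, 7): truth gives 0; bid 9 gives 4 > 0. Violating.
Others bid (5, 5, 5, 13): truth gives -13; bid 5 gives -5 > -13. Violating.
Others bid (5, 5, 7, 5): truth gives 0; bid 9 gives 4 > 0. Violating.
Others bid (5, 5, 5, 9): truth gives 0; no alternative beats it.
Others bid (5, 5, 7, 9): truth gives 0; no alternative beats it.
(Checking all 256 profiles: 191 have a profitable deviation, 65 do not.)

191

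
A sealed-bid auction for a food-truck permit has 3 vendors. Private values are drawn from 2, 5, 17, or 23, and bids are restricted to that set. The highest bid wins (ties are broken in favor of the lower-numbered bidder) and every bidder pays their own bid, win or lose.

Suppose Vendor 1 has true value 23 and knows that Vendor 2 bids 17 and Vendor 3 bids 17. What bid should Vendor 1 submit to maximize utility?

17

Bid 2: loses but pays 2, utility -2.
Bid 5: loses but pays 5, utility -5.
Bid 17: wins, pays 17, utility 23 - 17 = 6.
Bid 23: wins, pays 23, utility 23 - 23 = 0.
The best choice is 17 with utility 6.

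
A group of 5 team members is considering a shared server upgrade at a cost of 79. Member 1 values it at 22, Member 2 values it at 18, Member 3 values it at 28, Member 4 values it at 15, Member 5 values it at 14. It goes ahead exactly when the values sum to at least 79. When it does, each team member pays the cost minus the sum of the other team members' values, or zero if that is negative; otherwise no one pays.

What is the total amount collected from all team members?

14

Total value 97 ≥ cost 79, so it is built.
Member 1: others sum to 75; max(0, 79 - 75) = 4.
Member 2: others sum to 79; max(0, 79 - 79) = 0.
Member 3: others sum to 69; max(0, 79 - 69) = 10.
Member 4: others sum to 82; max(0, 79 - 82) = 0.
Member 5: others sum to 83; max(0, 79 - 83) = 0.
Total collected = 4 + 0 + 10 + 0 + 0 = 14.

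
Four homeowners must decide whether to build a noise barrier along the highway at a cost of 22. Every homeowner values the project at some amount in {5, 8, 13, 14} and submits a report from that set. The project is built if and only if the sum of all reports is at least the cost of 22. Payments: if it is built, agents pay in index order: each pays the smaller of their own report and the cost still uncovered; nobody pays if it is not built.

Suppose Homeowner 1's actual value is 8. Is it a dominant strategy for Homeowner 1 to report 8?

No

Consider the case where Homeowner 2 reports 5, Homeowner 3 reports 5 and Homeowner 4 reports 8.
Truthful report 8: project built, pays 8, utility 8 - 8 = 0.
Report 5 instead: project built, pays 5, utility 8 - 5 = 3.
Since 3 > 0, reporting 5 is strictly better here, so truthful reporting is not dominant.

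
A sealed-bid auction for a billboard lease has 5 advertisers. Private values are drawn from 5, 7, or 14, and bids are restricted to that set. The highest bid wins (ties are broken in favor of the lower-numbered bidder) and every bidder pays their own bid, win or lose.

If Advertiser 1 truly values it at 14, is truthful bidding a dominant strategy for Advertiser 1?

Consider the case where Advertiser 2 bids 5, Advertiser 3 bids 5, Advertiser 4 bids 5 and Advertiser 5 bids 5.
Truthful bid 14: wins, pays 14, utility 14 - 14 = 0.
Bid 5 instead: wins, pays 5, utility 14 - 5 = 9.
Since 9 > 0, bidding 5 is strictly better here, so truthful bidding is not dominant.

No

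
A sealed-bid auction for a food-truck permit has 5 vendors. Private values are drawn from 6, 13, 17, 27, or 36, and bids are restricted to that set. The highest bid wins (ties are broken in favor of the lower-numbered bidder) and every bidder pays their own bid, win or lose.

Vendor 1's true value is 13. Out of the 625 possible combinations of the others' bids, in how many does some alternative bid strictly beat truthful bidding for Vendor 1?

Others bid (6, 6, 6, 6): truth gives 0; bid 6 gives 7 > 0. Violating.
Others bid (6, 6, 6, 17): truth gives -13; bid 17 gives -4 > -13. Violating.
Others bid (6, 6, 6, 27): truth gives -13; bid 6 gives -6 > -13. Violating.
Others bid (6, 6, 6, 36): truth gives -13; bid 6 gives -6 > -13. Violating.
Others bid (6, 6, 6, 13): truth gives 0; no alternative beats it.
Others bid (6, 6, 13, 6): truth gives 0; no alternative beats it.
(Checking all 625 profiles: 610 have a profitable deviation, 15 do not.)

610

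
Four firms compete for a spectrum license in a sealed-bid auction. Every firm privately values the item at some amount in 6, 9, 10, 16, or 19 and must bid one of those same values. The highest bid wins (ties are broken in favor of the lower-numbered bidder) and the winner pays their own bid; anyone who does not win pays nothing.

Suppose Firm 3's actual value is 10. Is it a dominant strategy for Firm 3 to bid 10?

Consider the case where Firm 1 bids 6, Firm 2 bids 6 and Firm 4 bids 6.
Truthful bid 10: wins, pays 10, utility 10 - 10 = 0.
Bid 9 instead: wins, pays 9, utility 10 - 9 = 1.
Since 1 > 0, bidding 9 is strictly better here, so truthful bidding is not dominant.

No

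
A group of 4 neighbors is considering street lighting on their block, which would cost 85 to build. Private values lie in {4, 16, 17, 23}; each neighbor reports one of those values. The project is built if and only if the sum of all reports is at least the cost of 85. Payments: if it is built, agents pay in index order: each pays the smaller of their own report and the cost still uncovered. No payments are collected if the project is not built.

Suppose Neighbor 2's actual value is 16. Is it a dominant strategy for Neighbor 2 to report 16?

Yes

Check each profile of the others' reports and compare truth against every alternative report.
Others report (4, 4, 4): truth gives 0, best alternative gives 0.
Others report (4, 4, 16): truth gives 0, best alternative gives 0.
Others report (4, 4, 17): truth gives 0, best alternative gives 0.
Others report (4, 4, 23): truth gives 0, best alternative gives 0.
Others report (4, 16, 4): truth gives 0, best alternative gives 0.
Others report (4, 16, 16): truth gives 0, best alternative gives 0.
(Remaining 58 profiles checked similarly; truth is weakly best in each.)
In every case the truthful report is at least as good as any alternative, so it is a dominant strategy.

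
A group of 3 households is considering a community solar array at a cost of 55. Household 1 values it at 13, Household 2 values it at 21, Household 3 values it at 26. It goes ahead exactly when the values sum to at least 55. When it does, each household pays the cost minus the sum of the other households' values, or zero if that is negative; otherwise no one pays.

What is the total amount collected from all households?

Total value 60 ≥ cost 55, so it is built.
Household 1: others sum to 47; max(0, 55 - 47) = 8.
Household 2: others sum to 39; max(0, 55 - 39) = 16.
Household 3: others sum to 34; max(0, 55 - 34) = 21.
Total collected = 8 + 16 + 21 = 45.

45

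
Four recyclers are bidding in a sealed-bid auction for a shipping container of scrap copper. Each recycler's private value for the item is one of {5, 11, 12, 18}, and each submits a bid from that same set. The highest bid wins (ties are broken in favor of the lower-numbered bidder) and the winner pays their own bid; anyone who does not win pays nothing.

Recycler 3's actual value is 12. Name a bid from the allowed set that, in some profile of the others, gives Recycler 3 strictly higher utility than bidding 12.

11

Suppose Recycler 1 bids 5, Recycler 2 bids 5 and Recycler 4 bids 5.
Bid 12: wins, pays 12, utility 12 - 12 = 0.
Bid 11: wins, pays 11, utility 12 - 11 = 1.
So bidding 11 beats truth here (1 > 0).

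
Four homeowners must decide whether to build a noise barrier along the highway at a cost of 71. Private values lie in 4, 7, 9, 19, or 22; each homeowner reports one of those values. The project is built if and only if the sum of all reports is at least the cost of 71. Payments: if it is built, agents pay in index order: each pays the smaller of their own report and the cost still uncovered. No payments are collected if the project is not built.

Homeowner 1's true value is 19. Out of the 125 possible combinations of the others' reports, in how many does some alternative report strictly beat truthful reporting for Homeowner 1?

4

Others report (19, 22, 22): truth gives 0; report 9 gives 10 > 0. Violating.
Others report (22, 19, 22): truth gives 0; report 9 gives 10 > 0. Violating.
Others report (22, 22, 19): truth gives 0; report 9 gives 10 > 0. Violating.
Others report (22, 22, 22): truth gives 0; report 7 gives 12 > 0. Violating.
Others report (4, 4, 4): truth gives 0; no alternative beats it.
Others report (4, 4, 7): truth gives 0; no alternative beats it.
(Checking all 125 profiles: 4 have a profitable deviation, 121 do not.)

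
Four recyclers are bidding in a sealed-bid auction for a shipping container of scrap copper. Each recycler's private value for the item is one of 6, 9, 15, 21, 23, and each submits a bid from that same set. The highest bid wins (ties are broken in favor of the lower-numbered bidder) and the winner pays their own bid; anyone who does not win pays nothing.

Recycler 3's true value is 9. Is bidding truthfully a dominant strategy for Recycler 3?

Check each profile of the others' bids and compare truth against every alternative bid.
Others bid (6, 6, 6): truth gives 0, best alternative gives 0.
Others bid (6, 6, 9): truth gives 0, best alternative gives 0.
Others bid (6, 6, 15): truth gives 0, best alternative gives 0.
Others bid (6, 6, 21): truth gives 0, best alternative gives 0.
Others bid (6, 6, 23): truth gives 0, best alternative gives 0.
Others bid (6, 9, 6): truth gives 0, best alternative gives 0.
(Remaining 119 profiles checked similarly; truth is weakly best in each.)
In every case the truthful bid is at least as good as any alternative, so it is a dominant strategy.

Yes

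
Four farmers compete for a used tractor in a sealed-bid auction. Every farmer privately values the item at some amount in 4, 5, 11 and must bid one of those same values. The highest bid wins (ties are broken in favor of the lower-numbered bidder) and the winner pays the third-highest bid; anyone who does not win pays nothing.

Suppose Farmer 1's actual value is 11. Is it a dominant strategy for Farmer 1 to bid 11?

Check each profile of the others' bids and compare truth against every alternative bid.
Others bid (4, 4, 11): truth gives 7, best alternative gives 0.
Others bid (4, 11, 4): truth gives 7, best alternative gives 0.
Others bid (11, 4, 4): truth gives 7, best alternative gives 0.
Others bid (4, 5, 11): truth gives 6, best alternative gives 0.
Others bid (4, 11, 5): truth gives 6, best alternative gives 0.
Others bid (5, 4, 11): truth gives 6, best alternative gives 0.
(Remaining 21 profiles checked similarly; truth is weakly best in each.)
In every case the truthful bid is at least as good as any alternative, so it is a dominant strategy.

Yes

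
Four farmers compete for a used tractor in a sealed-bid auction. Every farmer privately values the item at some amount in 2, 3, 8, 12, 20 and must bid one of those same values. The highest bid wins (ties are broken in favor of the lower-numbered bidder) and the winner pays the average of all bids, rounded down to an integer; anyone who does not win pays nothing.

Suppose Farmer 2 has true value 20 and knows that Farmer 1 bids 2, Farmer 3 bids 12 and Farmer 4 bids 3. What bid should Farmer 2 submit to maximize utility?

Bid 2: loses, pays 0, utility 0.
Bid 3: loses, pays 0, utility 0.
Bid 8: loses, pays 0, utility 0.
Bid 12: wins, pays 7, utility 20 - 7 = 13.
Bid 20: wins, pays 9, utility 20 - 9 = 11.
The best choice is 12 with utility 13.

12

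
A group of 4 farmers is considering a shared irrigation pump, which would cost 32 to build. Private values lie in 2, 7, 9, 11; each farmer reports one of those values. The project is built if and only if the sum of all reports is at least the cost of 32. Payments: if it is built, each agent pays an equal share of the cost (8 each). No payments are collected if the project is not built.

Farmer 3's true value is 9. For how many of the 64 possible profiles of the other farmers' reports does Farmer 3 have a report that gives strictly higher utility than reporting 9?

7

Others report (2, 9, 11): truth gives 0; report 11 gives 1 > 0. Violating.
Others report (2, 11, 9): truth gives 0; report 11 gives 1 > 0. Violating.
Others report (7, 7, 7): truth gives 0; report 11 gives 1 > 0. Violating.
Others report (9, 2, 11): truth gives 0; report 11 gives 1 > 0. Violating.
Others report (2, 2, 2): truth gives 0; no alternative beats it.
Others report (2, 2, 7): truth gives 0; no alternative beats it.
(Checking all 64 profiles: 7 have a profitable deviation, 57 do not.)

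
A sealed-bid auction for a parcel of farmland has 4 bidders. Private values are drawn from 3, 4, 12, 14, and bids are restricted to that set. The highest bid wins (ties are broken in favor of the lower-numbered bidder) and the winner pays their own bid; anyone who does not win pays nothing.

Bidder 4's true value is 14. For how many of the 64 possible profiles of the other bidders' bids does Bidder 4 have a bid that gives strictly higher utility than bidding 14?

Others bid (3, 3, 3): truth gives 0; bid 4 gives 10 > 0. Violating.
Others bid (3, 3, 4): truth gives 0; bid 12 gives 2 > 0. Violating.
Others bid (3, 4, 3): truth gives 0; bid 12 gives 2 > 0. Violating.
Others bid (3, 4, 4): truth gives 0; bid 12 gives 2 > 0. Violating.
Others bid (3, 3, 12): truth gives 0; no alternative beats it.
Others bid (3, 3, 14): truth gives 0; no alternative beats it.
(Checking all 64 profiles: 8 have a profitable deviation, 56 do not.)

8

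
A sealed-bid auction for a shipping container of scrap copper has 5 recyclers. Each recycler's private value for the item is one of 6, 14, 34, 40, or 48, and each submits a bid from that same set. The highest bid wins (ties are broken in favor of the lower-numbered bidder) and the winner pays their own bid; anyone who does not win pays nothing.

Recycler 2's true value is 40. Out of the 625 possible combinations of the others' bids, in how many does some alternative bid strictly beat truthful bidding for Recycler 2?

54

Others bid (6, 6, 6, 6): truth gives 0; bid 14 gives 26 > 0. Violating.
Others bid (6, 6, 6, 14): truth gives 0; bid 14 gives 26 > 0. Violating.
Others bid (6, 6, 6, 34): truth gives 0; bid 34 gives 6 > 0. Violating.
Others bid (6, 6, 14, 6): truth gives 0; bid 14 gives 26 > 0. Violating.
Others bid (6, 6, 6, 40): truth gives 0; no alternative beats it.
Others bid (6, 6, 6, 48): truth gives 0; no alternative beats it.
(Checking all 625 profiles: 54 have a profitable deviation, 571 do not.)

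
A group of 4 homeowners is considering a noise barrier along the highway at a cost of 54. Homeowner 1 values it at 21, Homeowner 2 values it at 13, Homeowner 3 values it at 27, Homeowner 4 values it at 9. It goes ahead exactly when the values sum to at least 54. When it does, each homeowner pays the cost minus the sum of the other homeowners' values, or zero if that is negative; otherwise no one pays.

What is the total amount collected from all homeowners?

16

Total value 70 ≥ cost 54, so it is built.
Homeowner 1: others sum to 49; max(0, 54 - 49) = 5.
Homeowner 2: others sum to 57; max(0, 54 - 57) = 0.
Homeowner 3: others sum to 43; max(0, 54 - 43) = 11.
Homeowner 4: others sum to 61; max(0, 54 - 61) = 0.
Total collected = 5 + 0 + 11 + 0 = 16.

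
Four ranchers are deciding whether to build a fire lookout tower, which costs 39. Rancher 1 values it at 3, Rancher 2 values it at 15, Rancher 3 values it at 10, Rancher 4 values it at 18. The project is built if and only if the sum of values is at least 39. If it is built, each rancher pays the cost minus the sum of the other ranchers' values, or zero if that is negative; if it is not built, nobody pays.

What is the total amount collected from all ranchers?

22

Total value 46 ≥ cost 39, so it is built.
Rancher 1: others sum to 43; max(0, 39 - 43) = 0.
Rancher 2: others sum to 31; max(0, 39 - 31) = 8.
Rancher 3: others sum to 36; max(0, 39 - 36) = 3.
Rancher 4: others sum to 28; max(0, 39 - 28) = 11.
Total collected = 0 + 8 + 3 + 11 = 22.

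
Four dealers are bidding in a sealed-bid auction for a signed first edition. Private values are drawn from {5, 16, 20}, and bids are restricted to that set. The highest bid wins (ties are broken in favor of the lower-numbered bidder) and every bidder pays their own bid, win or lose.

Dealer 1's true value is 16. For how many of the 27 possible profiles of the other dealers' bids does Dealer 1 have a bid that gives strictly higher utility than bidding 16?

20

Others bid (5, 5, 5): truth gives 0; bid 5 gives 11 > 0. Violating.
Others bid (5, 5, 20): truth gives -16; bid 20 gives -4 > -16. Violating.
Others bid (5, 16, 20): truth gives -16; bid 20 gives -4 > -16. Violating.
Others bid (5, 20, 5): truth gives -16; bid 20 gives -4 > -16. Violating.
Others bid (5, 5, 16): truth gives 0; no alternative beats it.
Others bid (5, 16, 5): truth gives 0; no alternative beats it.
(Checking all 27 profiles: 20 have a profitable deviation, 7 do not.)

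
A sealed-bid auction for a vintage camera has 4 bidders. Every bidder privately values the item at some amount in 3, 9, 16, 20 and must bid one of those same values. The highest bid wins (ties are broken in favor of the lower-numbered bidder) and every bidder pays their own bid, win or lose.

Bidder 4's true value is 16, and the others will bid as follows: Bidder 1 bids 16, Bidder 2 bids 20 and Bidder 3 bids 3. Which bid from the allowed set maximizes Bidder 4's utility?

3

Bid 3: loses but pays 3, utility -3.
Bid 9: loses but pays 9, utility -9.
Bid 16: loses but pays 16, utility -16.
Bid 20: loses but pays 20, utility -20.
The best choice is 3 with utility -3.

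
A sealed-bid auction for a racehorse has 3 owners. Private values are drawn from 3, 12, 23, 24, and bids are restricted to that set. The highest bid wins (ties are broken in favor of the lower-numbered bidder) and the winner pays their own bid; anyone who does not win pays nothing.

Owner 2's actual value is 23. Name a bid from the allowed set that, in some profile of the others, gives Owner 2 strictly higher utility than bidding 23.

Suppose Owner 1 bids 3 and Owner 3 bids 3.
Bid 23: wins, pays 23, utility 23 - 23 = 0.
Bid 12: wins, pays 12, utility 23 - 12 = 11.
So bidding 12 beats truth here (11 > 0).

12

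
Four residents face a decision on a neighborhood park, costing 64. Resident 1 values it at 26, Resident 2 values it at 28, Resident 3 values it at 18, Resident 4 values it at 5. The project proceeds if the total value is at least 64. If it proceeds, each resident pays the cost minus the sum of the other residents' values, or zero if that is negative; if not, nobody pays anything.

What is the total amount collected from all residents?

Total value 77 ≥ cost 64, so it is built.
Resident 1: others sum to 51; max(0, 64 - 51) = 13.
Resident 2: others sum to 49; max(0, 64 - 49) = 15.
Resident 3: others sum to 59; max(0, 64 - 59) = 5.
Resident 4: others sum to 72; max(0, 64 - 72) = 0.
Total collected = 13 + 15 + 5 + 0 = 33.

33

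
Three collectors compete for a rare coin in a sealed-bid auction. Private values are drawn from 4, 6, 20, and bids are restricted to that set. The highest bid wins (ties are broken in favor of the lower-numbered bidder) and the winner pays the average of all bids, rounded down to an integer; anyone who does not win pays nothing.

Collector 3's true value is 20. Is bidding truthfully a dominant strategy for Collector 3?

Consider the case where Collector 1 bids 4 and Collector 2 bids 4.
Truthful bid 20: wins, pays 9, utility 20 - 9 = 11.
Bid 6 instead: wins, pays 4, utility 20 - 4 = 16.
Since 16 > 11, bidding 6 is strictly better here, so truthful bidding is not dominant.

No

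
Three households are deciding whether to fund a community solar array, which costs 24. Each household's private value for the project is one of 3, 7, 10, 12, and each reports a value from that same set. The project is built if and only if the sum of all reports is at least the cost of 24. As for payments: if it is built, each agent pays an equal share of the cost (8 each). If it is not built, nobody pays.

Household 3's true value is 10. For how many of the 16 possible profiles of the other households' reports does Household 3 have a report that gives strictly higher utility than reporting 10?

2

Others report (3, 10): truth gives 0; report 12 gives 2 > 0. Violating.
Others report (10, 3): truth gives 0; report 12 gives 2 > 0. Violating.
Others report (3, 3): truth gives 0; no alternative beats it.
Others report (3, 7): truth gives 0; no alternative beats it.
(Checking all 16 profiles: 2 have a profitable deviation, 14 do not.)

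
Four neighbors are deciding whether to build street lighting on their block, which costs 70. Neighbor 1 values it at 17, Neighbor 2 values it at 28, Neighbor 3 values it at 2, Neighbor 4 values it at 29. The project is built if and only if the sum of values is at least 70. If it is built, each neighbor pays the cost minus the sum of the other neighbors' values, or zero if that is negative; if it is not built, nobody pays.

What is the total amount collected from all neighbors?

Total value 76 ≥ cost 70, so it is built.
Neighbor 1: others sum to 59; max(0, 70 - 59) = 11.
Neighbor 2: others sum to 48; max(0, 70 - 48) = 22.
Neighbor 3: others sum to 74; max(0, 70 - 74) = 0.
Neighbor 4: others sum to 47; max(0, 70 - 47) = 23.
Total collected = 11 + 22 + 0 + 23 = 56.

56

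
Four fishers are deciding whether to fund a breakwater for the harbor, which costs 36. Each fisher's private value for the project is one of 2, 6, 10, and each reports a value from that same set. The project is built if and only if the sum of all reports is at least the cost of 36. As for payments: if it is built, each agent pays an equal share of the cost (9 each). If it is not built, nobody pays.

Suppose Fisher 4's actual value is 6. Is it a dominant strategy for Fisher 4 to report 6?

Consider the case where Fisher 1 reports 10, Fisher 2 reports 10 and Fisher 3 reports 10.
Truthful report 6: project built, pays 9, utility 6 - 9 = -3.
Report 2 instead: project not built, utility 0.
Since 0 > -3, reporting 2 is strictly better here, so truthful reporting is not dominant.

No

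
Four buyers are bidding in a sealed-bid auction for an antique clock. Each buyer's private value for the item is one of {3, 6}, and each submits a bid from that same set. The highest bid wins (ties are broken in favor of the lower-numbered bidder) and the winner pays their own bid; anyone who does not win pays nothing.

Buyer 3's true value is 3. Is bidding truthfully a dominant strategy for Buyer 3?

Check each profile of the others' bids and compare truth against every alternative bid.
Others bid (3, 3, 3): truth gives 0, best alternative gives -3.
Others bid (3, 3, 6): truth gives 0, best alternative gives -3.
Others bid (3, 6, 3): truth gives 0, best alternative gives 0.
Others bid (3, 6, 6): truth gives 0, best alternative gives 0.
Others bid (6, 3, 3): truth gives 0, best alternative gives 0.
Others bid (6, 3, 6): truth gives 0, best alternative gives 0.
(Remaining 2 profiles checked similarly; truth is weakly best in each.)
In every case the truthful bid is at least as good as any alternative, so it is a dominant strategy.

Yes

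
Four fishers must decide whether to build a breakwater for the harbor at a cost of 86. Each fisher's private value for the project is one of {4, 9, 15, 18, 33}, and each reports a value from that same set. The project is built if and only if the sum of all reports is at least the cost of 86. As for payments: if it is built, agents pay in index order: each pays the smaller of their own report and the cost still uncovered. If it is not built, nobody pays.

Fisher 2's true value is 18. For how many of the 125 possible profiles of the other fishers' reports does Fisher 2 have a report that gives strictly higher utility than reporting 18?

10

Others report (9, 33, 33): truth gives 0; report 15 gives 3 > 0. Violating.
Others report (15, 33, 33): truth gives 0; report 9 gives 9 > 0. Violating.
Others report (18, 33, 33): truth gives 0; report 4 gives 14 > 0. Violating.
Others report (33, 9, 33): truth gives 0; report 15 gives 3 > 0. Violating.
Others report (4, 4, 4): truth gives 0; no alternative beats it.
Others report (4, 4, 9): truth gives 0; no alternative beats it.
(Checking all 125 profiles: 10 have a profitable deviation, 115 do not.)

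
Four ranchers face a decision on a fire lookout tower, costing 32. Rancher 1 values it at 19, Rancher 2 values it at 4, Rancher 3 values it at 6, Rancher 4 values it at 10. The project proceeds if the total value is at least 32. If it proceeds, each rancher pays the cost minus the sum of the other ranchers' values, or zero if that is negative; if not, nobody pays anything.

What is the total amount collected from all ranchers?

15

Total value 39 ≥ cost 32, so it is built.
Rancher 1: others sum to 20; max(0, 32 - 20) = 12.
Rancher 2: others sum to 35; max(0, 32 - 35) = 0.
Rancher 3: others sum to 33; max(0, 32 - 33) = 0.
Rancher 4: others sum to 29; max(0, 32 - 29) = 3.
Total collected = 12 + 0 + 0 + 3 = 15.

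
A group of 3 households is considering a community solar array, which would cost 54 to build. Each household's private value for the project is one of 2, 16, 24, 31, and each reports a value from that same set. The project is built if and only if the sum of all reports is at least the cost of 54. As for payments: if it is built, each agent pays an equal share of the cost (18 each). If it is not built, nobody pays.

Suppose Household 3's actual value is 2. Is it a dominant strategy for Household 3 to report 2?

Check each profile of the others' reports and compare truth against every alternative report.
Others report (16, 24): truth gives 0, best alternative gives -16.
Others report (16, 31): truth gives 0, best alternative gives -16.
Others report (24, 16): truth gives 0, best alternative gives -16.
Others report (24, 24): truth gives 0, best alternative gives -16.
Others report (31, 16): truth gives 0, best alternative gives -16.
Others report (24, 31): truth gives -16, best alternative gives -16.
(Remaining 10 profiles checked similarly; truth is weakly best in each.)
In every case the truthful report is at least as good as any alternative, so it is a dominant strategy.

Yes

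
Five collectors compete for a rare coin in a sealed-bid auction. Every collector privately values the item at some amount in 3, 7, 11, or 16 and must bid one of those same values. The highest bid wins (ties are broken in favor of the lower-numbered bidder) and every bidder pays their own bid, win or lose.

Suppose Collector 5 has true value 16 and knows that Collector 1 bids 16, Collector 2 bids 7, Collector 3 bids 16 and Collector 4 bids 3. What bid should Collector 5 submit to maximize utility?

3

Bid 3: loses but pays 3, utility -3.
Bid 7: loses but pays 7, utility -7.
Bid 11: loses but pays 11, utility -11.
Bid 16: loses but pays 16, utility -16.
The best choice is 3 with utility -3.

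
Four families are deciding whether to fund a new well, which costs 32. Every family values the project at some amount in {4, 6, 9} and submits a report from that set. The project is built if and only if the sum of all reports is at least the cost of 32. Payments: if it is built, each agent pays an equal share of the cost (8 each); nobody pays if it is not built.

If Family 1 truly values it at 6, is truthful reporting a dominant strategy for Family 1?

No

Consider the case where Family 2 reports 9, Family 3 reports 9 and Family 4 reports 9.
Truthful report 6: project built, pays 8, utility 6 - 8 = -2.
Report 4 instead: project not built, utility 0.
Since 0 > -2, reporting 4 is strictly better here, so truthful reporting is not dominant.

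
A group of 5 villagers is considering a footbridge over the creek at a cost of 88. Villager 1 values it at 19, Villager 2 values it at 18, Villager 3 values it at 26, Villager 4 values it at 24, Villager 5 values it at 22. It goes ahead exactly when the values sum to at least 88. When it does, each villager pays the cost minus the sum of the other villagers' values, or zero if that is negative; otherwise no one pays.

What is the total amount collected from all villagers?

Total value 109 ≥ cost 88, so it is built.
Villager 1: others sum to 90; max(0, 88 - 90) = 0.
Villager 2: others sum to 91; max(0, 88 - 91) = 0.
Villager 3: others sum to 83; max(0, 88 - 83) = 5.
Villager 4: others sum to 85; max(0, 88 - 85) = 3.
Villager 5: others sum to 87; max(0, 88 - 87) = 1.
Total collected = 0 + 0 + 5 + 3 + 1 = 9.

9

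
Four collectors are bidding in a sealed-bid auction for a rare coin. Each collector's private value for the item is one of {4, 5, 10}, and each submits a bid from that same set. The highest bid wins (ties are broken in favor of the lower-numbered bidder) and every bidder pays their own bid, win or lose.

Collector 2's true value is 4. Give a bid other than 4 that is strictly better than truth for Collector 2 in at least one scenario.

Suppose Collector 1 bids 4, Collector 3 bids 4 and Collector 4 bids 4.
Bid 4: loses but pays 4, utility -4.
Bid 5: wins, pays 5, utility 4 - 5 = -1.
So bidding 5 beats truth here (-1 > -4).

5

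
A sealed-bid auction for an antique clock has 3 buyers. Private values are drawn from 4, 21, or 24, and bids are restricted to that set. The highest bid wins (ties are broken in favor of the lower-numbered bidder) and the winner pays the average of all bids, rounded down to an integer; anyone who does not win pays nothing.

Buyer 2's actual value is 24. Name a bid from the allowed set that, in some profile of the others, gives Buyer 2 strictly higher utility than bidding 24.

21

Suppose Buyer 1 bids 4 and Buyer 3 bids 4.
Bid 24: wins, pays 10, utility 24 - 10 = 14.
Bid 21: wins, pays 9, utility 24 - 9 = 15.
So bidding 21 beats truth here (15 > 14).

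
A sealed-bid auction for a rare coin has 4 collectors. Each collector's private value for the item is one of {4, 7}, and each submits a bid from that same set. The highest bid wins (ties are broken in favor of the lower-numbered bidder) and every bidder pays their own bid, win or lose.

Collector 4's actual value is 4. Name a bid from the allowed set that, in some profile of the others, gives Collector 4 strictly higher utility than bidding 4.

7

Suppose Collector 1 bids 4, Collector 2 bids 4 and Collector 3 bids 4.
Bid 4: loses but pays 4, utility -4.
Bid 7: wins, pays 7, utility 4 - 7 = -3.
So bidding 7 beats truth here (-3 > -4).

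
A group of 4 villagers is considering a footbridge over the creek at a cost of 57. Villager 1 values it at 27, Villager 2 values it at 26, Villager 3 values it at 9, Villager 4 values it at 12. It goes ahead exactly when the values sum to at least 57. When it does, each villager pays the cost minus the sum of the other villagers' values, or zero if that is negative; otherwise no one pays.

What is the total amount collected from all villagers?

19

Total value 74 ≥ cost 57, so it is built.
Villager 1: others sum to 47; max(0, 57 - 47) = 10.
Villager 2: others sum to 48; max(0, 57 - 48) = 9.
Villager 3: others sum to 65; max(0, 57 - 65) = 0.
Villager 4: others sum to 62; max(0, 57 - 62) = 0.
Total collected = 10 + 9 + 0 + 0 = 19.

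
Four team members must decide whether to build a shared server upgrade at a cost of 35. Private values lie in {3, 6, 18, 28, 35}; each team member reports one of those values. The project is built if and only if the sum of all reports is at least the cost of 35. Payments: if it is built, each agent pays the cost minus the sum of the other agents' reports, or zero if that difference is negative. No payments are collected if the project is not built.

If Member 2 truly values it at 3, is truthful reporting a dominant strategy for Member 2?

Yes

Check each profile of the others' reports and compare truth against every alternative report.
Others report (6, 6, 18): truth gives 0, best alternative gives -2.
Others report (6, 18, 6): truth gives 0, best alternative gives -2.
Others report (18, 6, 6): truth gives 0, best alternative gives -2.
Others report (3, 3, 35): truth gives 3, best alternative gives 3.
Others report (3, 6, 28): truth gives 3, best alternative gives 3.
Others report (3, 6, 35): truth gives 3, best alternative gives 3.
(Remaining 119 profiles checked similarly; truth is weakly best in each.)
In every case the truthful report is at least as good as any alternative, so it is a dominant strategy.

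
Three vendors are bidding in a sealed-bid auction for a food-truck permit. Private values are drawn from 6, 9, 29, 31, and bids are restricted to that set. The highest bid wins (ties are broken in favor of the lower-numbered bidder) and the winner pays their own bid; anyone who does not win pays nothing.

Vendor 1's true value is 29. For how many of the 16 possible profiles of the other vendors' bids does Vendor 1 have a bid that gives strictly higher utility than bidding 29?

4

Others bid (6, 6): truth gives 0; bid 6 gives 23 > 0. Violating.
Others bid (6, 9): truth gives 0; bid 9 gives 20 > 0. Violating.
Others bid (9, 6): truth gives 0; bid 9 gives 20 > 0. Violating.
Others bid (9, 9): truth gives 0; bid 9 gives 20 > 0. Violating.
Others bid (6, 29): truth gives 0; no alternative beats it.
Others bid (6, 31): truth gives 0; no alternative beats it.
(Checking all 16 profiles: 4 have a profitable deviation, 12 do not.)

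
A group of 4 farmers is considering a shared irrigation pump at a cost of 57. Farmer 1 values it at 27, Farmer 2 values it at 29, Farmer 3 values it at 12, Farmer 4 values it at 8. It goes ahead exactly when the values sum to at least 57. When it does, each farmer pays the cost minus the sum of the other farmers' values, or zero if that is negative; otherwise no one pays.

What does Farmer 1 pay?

8

Total value 76 ≥ cost 57, so the project is built.
The other farmers' values sum to 49.
Cost minus that sum is 57 - 49 = 8.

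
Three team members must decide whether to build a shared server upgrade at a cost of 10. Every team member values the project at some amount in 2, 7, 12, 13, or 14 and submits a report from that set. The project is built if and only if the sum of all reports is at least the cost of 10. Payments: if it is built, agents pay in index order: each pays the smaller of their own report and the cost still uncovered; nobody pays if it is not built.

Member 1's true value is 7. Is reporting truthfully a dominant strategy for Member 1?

No

Consider the case where Member 2 reports 2 and Member 3 reports 7.
Truthful report 7: project built, pays 7, utility 7 - 7 = 0.
Report 2 instead: project built, pays 2, utility 7 - 2 = 5.
Since 5 > 0, reporting 2 is strictly better here, so truthful reporting is not dominant.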